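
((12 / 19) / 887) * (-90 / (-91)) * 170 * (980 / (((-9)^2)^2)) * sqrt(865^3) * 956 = 787246880000 * sqrt(865) / 53238627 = 434902.75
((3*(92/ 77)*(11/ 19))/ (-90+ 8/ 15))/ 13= -2070/ 1160159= -0.00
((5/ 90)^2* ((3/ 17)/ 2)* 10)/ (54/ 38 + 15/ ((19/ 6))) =95/ 214812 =0.00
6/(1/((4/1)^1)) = 24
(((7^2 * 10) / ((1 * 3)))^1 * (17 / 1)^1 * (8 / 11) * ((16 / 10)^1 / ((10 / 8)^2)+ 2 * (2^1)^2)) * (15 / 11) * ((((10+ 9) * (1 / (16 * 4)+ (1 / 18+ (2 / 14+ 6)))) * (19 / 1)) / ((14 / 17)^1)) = 24571253093 / 363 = 67689402.46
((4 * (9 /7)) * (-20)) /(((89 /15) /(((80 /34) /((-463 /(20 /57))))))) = 2880000 /93169027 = 0.03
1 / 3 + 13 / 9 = 16 / 9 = 1.78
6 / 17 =0.35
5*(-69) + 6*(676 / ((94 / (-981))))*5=-9963555 / 47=-211990.53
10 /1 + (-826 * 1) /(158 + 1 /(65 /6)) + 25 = 21855 /734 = 29.78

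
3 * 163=489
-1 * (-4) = 4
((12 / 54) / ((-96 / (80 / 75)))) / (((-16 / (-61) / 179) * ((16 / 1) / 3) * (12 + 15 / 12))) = -10919 / 457920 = -0.02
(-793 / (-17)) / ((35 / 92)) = 72956 / 595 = 122.62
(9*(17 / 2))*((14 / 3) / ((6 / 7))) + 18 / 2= 851 / 2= 425.50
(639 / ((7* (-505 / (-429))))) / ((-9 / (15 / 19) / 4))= -365508 / 13433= -27.21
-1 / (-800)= 1 / 800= 0.00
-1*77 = -77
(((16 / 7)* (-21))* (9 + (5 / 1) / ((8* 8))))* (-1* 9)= 15687 / 4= 3921.75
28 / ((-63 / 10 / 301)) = -12040 / 9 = -1337.78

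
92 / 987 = 0.09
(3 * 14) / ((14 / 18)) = 54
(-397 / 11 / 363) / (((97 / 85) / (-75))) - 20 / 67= 53940735 / 8650169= 6.24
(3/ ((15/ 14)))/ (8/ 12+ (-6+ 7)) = 42/ 25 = 1.68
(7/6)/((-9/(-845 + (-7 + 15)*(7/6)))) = 17549/162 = 108.33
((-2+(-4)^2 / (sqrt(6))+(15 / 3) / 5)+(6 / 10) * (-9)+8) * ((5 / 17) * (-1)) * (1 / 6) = -0.40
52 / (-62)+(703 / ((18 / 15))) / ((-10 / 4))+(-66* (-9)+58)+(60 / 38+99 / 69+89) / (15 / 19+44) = 762486875 / 1820289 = 418.88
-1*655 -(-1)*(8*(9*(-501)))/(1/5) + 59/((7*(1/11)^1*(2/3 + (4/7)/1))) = -4704443/26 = -180940.12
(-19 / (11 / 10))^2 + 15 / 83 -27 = 2726954 / 10043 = 271.53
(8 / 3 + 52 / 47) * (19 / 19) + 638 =90490 / 141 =641.77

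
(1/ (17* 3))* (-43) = -43/ 51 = -0.84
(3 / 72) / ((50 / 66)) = 11 / 200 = 0.06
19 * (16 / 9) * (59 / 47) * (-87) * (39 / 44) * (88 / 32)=-422617 / 47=-8991.85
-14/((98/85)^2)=-7225/686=-10.53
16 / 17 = 0.94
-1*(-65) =65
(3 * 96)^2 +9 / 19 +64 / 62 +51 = 82996.51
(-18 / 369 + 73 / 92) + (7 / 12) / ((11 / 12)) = 57303 / 41492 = 1.38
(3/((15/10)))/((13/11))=22/13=1.69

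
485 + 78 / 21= 3421 / 7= 488.71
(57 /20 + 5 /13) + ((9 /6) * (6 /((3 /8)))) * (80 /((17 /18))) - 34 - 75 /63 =185731457 /92820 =2000.99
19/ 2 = 9.50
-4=-4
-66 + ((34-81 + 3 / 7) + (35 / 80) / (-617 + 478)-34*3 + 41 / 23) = -76193143 / 358064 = -212.79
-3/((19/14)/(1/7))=-6/19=-0.32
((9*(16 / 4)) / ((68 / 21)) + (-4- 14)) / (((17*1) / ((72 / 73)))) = -8424 / 21097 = -0.40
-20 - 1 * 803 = -823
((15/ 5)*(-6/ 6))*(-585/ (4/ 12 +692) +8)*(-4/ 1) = 178332/ 2077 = 85.86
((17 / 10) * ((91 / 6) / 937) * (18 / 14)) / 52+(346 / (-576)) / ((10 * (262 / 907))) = -29308915 / 141404544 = -0.21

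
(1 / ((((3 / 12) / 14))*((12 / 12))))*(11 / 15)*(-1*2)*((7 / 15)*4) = -34496 / 225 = -153.32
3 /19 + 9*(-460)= -78657 /19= -4139.84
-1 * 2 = -2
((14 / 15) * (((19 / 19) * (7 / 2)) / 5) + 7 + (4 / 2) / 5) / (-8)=-151 / 150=-1.01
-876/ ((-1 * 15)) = 58.40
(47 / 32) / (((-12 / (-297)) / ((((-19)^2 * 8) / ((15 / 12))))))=1679733 / 20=83986.65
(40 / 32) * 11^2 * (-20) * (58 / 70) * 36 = -631620 / 7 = -90231.43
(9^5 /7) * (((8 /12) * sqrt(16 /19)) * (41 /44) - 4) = -236196 /7+1614006 * sqrt(19) /1463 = -28933.48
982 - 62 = 920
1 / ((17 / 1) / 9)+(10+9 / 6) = 409 / 34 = 12.03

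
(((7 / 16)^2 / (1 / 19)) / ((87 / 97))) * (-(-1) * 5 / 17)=1.19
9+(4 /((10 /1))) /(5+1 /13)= 1498 /165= 9.08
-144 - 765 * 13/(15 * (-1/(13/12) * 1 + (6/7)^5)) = 43457903/33532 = 1296.01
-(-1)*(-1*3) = -3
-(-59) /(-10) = -59 /10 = -5.90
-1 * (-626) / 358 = 313 / 179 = 1.75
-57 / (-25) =57 / 25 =2.28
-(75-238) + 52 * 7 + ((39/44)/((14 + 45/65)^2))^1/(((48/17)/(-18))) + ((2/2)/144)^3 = 631445596728587/1198248505344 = 526.97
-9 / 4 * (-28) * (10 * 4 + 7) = 2961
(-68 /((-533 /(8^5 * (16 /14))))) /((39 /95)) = 1693450240 /145509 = 11638.11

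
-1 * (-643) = 643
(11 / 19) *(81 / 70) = 891 / 1330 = 0.67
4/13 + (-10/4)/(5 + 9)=47/364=0.13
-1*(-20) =20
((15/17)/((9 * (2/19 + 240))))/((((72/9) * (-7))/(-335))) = 31825/13029072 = 0.00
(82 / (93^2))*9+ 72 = 69274 / 961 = 72.09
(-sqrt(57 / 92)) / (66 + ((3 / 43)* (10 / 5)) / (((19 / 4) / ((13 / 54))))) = -7353* sqrt(1311) / 22326100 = -0.01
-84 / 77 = -12 / 11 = -1.09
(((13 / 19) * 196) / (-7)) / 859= -364 / 16321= -0.02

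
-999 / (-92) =999 / 92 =10.86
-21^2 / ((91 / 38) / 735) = -1759590 / 13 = -135353.08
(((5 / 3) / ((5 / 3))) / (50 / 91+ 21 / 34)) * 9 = 27846 / 3611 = 7.71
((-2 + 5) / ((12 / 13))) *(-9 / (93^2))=-13 / 3844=-0.00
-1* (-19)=19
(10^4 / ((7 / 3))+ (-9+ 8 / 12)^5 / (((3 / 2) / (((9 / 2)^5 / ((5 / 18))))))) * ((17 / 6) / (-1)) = 56477155625 / 112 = 504260318.08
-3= -3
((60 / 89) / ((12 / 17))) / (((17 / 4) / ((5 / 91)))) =100 / 8099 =0.01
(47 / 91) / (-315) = -47 / 28665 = -0.00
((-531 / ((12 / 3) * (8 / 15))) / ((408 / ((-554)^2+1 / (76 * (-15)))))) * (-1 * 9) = 557365592727 / 330752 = 1685146.55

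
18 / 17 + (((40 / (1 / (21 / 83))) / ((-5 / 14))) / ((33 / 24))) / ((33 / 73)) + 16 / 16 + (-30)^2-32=140762461 / 170731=824.47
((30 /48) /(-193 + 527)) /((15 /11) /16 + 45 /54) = 0.00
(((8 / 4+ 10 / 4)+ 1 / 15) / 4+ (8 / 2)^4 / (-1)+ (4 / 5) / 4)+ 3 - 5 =-30799 / 120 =-256.66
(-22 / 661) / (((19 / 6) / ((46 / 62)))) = -3036 / 389329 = -0.01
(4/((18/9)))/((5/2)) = 4/5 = 0.80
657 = 657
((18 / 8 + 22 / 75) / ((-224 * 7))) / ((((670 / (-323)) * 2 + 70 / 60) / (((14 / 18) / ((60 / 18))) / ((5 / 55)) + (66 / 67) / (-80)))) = 723046159 / 520387392000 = 0.00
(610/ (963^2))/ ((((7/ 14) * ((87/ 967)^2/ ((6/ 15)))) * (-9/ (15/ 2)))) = -1140808580/ 21057767883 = -0.05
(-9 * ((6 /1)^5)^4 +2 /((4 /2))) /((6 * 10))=-32905425960566783 /60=-548423766009446.38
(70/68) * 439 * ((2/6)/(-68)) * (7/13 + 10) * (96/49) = -1202860/26299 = -45.74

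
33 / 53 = 0.62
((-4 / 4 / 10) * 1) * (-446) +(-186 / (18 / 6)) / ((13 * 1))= 2589 / 65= 39.83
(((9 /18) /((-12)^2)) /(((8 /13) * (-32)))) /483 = -13 /35610624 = -0.00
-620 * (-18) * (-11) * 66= -8102160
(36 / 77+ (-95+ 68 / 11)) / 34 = -6803 / 2618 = -2.60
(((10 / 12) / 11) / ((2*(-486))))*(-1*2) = 5 / 32076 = 0.00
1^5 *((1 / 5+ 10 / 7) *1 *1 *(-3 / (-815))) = 171 / 28525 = 0.01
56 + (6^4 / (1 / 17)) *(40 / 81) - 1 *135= 10801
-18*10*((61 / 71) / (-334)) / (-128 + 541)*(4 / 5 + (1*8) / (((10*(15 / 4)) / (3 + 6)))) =74664 / 24484705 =0.00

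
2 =2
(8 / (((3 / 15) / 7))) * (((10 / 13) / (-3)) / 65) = -560 / 507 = -1.10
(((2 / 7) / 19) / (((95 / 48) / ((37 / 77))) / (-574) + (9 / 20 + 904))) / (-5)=-291264 / 87591018571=-0.00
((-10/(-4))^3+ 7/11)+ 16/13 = 20011/1144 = 17.49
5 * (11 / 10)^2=6.05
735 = 735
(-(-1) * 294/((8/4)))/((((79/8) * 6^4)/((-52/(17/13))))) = -16562/36261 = -0.46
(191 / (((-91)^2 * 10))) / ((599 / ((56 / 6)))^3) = 42784 / 4903440844185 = 0.00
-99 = -99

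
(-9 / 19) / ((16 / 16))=-9 / 19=-0.47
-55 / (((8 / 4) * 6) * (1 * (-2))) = 55 / 24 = 2.29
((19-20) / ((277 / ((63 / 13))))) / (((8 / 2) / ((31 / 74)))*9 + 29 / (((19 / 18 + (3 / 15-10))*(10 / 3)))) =-170779 / 829148255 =-0.00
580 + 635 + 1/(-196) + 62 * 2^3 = 335355/196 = 1710.99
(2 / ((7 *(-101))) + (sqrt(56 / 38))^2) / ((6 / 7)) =3293 / 1919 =1.72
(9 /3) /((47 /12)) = 36 /47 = 0.77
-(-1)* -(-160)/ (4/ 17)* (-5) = -3400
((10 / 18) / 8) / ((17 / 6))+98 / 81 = 1.23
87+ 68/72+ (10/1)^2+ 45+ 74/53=234.34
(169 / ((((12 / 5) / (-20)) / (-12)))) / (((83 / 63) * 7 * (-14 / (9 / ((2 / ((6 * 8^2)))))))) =-131414400 / 581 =-226186.57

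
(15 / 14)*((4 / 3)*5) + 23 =211 / 7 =30.14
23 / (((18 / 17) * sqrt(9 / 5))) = 391 * sqrt(5) / 54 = 16.19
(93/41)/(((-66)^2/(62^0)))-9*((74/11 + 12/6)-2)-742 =-47777105/59532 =-802.54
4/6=2/3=0.67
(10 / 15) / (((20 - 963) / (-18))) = 12 / 943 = 0.01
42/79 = 0.53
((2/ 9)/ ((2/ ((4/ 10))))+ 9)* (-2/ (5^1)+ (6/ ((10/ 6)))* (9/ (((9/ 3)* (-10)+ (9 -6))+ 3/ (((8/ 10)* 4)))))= -464794/ 31275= -14.86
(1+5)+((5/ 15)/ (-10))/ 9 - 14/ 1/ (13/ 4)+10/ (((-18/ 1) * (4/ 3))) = 1.27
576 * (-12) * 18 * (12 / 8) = -186624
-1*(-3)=3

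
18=18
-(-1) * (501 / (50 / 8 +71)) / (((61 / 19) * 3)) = 12692 / 18849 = 0.67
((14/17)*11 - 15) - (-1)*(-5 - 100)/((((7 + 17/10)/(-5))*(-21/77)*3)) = -353611/4437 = -79.70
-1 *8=-8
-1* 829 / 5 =-829 / 5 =-165.80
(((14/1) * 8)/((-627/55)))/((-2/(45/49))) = 600/133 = 4.51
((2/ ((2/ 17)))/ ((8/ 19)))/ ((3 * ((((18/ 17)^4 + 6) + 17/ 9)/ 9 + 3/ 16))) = 1456773282/ 130292003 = 11.18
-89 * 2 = -178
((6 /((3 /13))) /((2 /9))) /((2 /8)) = 468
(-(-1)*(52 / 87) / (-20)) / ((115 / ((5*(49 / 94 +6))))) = -7969 / 940470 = -0.01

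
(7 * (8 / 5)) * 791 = 44296 / 5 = 8859.20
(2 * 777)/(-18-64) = -777/41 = -18.95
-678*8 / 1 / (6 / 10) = -9040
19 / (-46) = -19 / 46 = -0.41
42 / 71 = 0.59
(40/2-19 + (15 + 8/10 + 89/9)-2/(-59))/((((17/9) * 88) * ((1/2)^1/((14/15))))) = 0.30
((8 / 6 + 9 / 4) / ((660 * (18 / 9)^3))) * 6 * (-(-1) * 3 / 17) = 43 / 59840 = 0.00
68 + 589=657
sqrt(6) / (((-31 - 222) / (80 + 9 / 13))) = -1049*sqrt(6) / 3289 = -0.78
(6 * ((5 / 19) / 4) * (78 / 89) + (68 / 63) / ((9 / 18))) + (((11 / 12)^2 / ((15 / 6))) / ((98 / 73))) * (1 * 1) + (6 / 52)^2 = 2.77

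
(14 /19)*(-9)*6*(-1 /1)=756 /19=39.79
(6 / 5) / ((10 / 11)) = 33 / 25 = 1.32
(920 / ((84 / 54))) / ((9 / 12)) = 5520 / 7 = 788.57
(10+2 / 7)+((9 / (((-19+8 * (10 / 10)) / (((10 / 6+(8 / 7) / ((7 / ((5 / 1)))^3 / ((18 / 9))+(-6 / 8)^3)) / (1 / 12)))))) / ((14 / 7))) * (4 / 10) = 2722140 / 585277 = 4.65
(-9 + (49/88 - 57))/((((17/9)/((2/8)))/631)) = -32705361/5984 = -5465.47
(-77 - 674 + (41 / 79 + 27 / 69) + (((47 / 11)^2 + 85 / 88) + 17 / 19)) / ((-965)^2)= -24394425883 / 31119922893400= -0.00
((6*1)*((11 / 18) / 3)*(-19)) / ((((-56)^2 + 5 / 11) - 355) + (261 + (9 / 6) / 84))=-128744 / 16867467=-0.01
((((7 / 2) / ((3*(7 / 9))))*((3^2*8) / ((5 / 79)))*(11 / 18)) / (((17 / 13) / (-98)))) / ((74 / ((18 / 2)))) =-29891862 / 3145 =-9504.57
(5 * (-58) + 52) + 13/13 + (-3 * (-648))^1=1707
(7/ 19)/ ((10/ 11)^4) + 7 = 1432487/ 190000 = 7.54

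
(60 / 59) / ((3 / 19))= 380 / 59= 6.44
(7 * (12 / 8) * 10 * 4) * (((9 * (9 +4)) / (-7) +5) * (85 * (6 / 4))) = -627300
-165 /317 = -0.52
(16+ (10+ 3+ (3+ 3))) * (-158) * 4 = -22120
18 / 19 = 0.95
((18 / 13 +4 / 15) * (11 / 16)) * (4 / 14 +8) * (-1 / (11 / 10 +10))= -7337 / 8658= -0.85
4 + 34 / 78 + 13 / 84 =1671 / 364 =4.59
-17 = -17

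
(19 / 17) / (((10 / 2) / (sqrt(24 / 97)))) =38* sqrt(582) / 8245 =0.11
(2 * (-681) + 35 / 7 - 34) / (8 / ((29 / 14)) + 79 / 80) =-3227120 / 11251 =-286.83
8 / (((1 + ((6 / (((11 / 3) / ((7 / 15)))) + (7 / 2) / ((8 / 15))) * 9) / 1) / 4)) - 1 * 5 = -266355 / 58903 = -4.52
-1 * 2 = -2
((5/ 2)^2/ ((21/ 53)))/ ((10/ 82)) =10865/ 84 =129.35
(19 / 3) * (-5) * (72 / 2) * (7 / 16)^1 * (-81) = 161595 / 4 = 40398.75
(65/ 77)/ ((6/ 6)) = 65/ 77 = 0.84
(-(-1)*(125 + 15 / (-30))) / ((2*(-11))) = -249 / 44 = -5.66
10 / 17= 0.59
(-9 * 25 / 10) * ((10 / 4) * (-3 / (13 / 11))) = 142.79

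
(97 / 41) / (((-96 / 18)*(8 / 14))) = -2037 / 2624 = -0.78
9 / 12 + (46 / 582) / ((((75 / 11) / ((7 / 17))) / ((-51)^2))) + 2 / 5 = 131583 / 9700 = 13.57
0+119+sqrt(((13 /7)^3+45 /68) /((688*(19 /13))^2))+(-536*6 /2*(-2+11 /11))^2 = 13*sqrt(19614889) /21777952+2585783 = 2585783.00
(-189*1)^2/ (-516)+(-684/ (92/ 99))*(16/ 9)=-5450373/ 3956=-1377.75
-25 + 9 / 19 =-466 / 19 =-24.53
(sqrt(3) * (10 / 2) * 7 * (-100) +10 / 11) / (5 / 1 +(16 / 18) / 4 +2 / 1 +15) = 9 / 220 - 315 * sqrt(3) / 2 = -272.76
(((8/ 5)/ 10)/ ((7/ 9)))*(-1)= -36/ 175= -0.21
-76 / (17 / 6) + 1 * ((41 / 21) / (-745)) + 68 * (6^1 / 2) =47122043 / 265965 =177.17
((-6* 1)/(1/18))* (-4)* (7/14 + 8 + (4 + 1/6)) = 5472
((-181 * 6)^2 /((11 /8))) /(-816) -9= -198249 /187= -1060.16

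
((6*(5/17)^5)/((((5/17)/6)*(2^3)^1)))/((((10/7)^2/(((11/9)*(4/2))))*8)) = 13475/2672672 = 0.01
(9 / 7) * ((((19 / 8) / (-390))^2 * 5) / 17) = 361 / 25742080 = 0.00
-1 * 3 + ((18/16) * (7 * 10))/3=93/4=23.25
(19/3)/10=19/30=0.63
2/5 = 0.40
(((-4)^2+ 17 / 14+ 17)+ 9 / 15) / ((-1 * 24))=-1.45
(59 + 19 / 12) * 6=363.50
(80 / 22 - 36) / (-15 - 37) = 89 / 143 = 0.62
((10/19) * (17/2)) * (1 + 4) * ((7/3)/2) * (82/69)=121975/3933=31.01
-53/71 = -0.75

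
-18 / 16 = -1.12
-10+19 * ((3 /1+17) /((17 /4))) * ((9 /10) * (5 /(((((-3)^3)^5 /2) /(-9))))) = -30113470 /3011499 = -10.00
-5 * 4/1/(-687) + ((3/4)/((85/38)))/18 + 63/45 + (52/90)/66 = 33680573/23124420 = 1.46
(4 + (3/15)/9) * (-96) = -5792/15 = -386.13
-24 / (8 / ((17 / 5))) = -51 / 5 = -10.20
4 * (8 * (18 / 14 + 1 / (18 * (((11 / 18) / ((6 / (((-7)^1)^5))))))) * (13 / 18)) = 16480048 / 554631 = 29.71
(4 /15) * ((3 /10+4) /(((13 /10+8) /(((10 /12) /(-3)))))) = -86 /2511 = -0.03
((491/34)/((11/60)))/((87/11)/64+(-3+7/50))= -23568000/818737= -28.79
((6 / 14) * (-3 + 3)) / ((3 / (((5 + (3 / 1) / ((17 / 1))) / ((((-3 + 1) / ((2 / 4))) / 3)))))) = 0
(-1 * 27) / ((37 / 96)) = -2592 / 37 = -70.05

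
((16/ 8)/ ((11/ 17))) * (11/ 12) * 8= 68/ 3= 22.67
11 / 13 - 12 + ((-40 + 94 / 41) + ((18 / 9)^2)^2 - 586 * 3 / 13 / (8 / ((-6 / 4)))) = -32003 / 4264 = -7.51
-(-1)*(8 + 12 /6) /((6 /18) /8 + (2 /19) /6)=1520 /9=168.89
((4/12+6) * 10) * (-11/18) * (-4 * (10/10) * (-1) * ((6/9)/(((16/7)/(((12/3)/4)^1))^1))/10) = -1463/324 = -4.52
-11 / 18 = -0.61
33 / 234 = 11 / 78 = 0.14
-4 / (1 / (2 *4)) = -32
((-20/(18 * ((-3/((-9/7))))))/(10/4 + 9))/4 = -5/483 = -0.01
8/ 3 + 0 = 8/ 3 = 2.67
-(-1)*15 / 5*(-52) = -156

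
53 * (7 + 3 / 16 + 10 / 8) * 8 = 7155 / 2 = 3577.50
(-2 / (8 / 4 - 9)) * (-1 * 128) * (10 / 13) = -2560 / 91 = -28.13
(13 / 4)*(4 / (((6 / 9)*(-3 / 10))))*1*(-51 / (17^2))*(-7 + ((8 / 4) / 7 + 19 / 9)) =-18850 / 357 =-52.80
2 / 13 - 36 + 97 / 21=-8525 / 273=-31.23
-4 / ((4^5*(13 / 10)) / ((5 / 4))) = -25 / 6656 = -0.00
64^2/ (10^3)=512/ 125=4.10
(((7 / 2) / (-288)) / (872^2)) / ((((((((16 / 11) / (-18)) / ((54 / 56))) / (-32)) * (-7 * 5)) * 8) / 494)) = 73359 / 6813040640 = 0.00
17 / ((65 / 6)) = 102 / 65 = 1.57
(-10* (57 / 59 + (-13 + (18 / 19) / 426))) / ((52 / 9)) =43092585 / 2069366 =20.82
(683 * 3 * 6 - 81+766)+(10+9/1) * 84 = 14575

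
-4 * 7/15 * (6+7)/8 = -91/30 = -3.03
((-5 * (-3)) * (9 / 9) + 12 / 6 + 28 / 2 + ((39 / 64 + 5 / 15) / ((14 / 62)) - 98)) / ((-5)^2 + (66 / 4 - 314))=84437 / 366240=0.23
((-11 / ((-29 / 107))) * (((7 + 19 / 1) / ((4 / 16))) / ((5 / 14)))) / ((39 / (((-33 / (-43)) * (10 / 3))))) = 2900128 / 3741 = 775.23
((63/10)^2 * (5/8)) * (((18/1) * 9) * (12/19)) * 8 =1928934/95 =20304.57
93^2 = 8649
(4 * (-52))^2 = 43264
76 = 76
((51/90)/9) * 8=68/135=0.50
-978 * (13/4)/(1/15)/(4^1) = -11919.38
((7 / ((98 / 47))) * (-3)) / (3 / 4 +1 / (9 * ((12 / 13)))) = -81 / 7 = -11.57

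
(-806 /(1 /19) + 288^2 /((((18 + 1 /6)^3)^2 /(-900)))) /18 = -12843296974578337 /15093900997569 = -850.89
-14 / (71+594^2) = -14 / 352907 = -0.00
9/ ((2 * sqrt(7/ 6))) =9 * sqrt(42)/ 14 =4.17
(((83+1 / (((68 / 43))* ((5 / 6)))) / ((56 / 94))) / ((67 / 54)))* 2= 18069291 / 79730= 226.63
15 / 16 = 0.94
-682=-682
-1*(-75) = 75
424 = 424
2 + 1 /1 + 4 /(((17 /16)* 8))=59 /17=3.47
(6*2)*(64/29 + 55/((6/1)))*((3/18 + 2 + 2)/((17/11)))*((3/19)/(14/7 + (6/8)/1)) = 197900/9367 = 21.13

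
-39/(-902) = 39/902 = 0.04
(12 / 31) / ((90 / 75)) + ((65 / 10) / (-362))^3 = 3794966133 / 11764606144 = 0.32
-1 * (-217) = 217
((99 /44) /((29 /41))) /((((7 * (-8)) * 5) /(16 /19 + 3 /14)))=-103689 /8639680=-0.01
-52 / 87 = -0.60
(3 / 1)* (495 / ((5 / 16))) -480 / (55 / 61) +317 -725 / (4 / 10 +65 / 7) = 16637992 / 3729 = 4461.78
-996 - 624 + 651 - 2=-971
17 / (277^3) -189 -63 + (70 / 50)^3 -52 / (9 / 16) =-341.70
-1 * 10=-10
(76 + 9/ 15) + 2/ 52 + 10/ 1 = 11263/ 130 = 86.64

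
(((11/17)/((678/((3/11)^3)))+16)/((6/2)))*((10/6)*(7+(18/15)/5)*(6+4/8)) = 17501898713/41839380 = 418.31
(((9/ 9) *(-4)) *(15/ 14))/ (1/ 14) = -60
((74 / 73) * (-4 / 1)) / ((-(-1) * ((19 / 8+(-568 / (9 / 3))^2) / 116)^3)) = -172449987821568 / 1255362505454168135531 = -0.00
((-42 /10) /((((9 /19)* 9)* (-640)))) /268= 133 /23155200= 0.00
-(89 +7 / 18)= -1609 / 18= -89.39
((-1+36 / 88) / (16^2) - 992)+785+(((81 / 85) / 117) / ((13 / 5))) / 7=-23446097219 / 113265152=-207.00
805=805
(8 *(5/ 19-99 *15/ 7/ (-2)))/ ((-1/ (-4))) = 452560/ 133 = 3402.71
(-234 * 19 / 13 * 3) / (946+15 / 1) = -1026 / 961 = -1.07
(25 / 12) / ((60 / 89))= 445 / 144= 3.09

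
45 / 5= 9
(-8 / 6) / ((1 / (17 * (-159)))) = 3604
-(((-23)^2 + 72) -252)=-349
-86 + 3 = -83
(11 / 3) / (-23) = -11 / 69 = -0.16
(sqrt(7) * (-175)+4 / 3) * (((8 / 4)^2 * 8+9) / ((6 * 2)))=41 / 9 - 7175 * sqrt(7) / 12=-1577.38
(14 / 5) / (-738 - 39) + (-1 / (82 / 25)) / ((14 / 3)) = -43921 / 637140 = -0.07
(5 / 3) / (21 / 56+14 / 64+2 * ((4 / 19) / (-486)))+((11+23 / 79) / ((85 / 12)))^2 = 4227902865504 / 789953170775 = 5.35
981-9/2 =1953/2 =976.50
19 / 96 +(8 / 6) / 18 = 235 / 864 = 0.27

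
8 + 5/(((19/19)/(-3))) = -7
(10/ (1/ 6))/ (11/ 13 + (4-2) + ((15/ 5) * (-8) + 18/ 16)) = -6240/ 2083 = -3.00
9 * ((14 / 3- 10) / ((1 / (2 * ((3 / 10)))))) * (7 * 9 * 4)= -36288 / 5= -7257.60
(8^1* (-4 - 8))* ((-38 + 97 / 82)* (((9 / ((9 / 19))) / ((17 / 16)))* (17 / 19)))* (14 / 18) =5410048 / 123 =43984.13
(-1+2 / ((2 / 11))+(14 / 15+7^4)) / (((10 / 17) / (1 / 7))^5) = 51369006403 / 25210500000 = 2.04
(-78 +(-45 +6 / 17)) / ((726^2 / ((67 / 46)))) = -46565 / 137391144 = -0.00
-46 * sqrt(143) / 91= -6.04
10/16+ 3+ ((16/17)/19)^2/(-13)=39329985/10850216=3.62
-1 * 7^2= -49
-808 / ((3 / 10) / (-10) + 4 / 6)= -1269.11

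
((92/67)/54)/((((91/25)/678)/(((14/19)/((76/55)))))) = 7147250/2829879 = 2.53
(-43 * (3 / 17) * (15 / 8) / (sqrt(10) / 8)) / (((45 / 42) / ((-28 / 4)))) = 6321 * sqrt(10) / 85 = 235.16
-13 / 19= -0.68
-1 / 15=-0.07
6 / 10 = 3 / 5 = 0.60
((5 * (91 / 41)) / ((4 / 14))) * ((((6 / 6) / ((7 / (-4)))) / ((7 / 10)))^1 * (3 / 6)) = -650 / 41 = -15.85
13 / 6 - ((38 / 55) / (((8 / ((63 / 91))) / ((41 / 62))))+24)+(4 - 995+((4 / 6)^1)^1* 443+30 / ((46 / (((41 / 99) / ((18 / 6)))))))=-26334156377 / 36705240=-717.45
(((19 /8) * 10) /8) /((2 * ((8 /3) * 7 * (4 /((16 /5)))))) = 57 /896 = 0.06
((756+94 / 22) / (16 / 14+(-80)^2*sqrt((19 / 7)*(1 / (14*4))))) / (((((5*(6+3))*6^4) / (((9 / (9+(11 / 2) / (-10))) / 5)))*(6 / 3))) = -58541 / 73241577414720+292705*sqrt(38) / 1831039435368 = 0.00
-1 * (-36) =36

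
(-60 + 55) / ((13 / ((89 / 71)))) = -445 / 923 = -0.48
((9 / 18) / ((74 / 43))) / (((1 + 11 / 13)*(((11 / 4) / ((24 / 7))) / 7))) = 559 / 407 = 1.37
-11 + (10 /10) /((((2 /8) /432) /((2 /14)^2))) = 1189 /49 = 24.27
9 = 9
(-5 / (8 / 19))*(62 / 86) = -2945 / 344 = -8.56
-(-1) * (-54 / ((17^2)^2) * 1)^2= 2916 / 6975757441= 0.00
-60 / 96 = -5 / 8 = -0.62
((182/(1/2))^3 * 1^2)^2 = 2325992456359936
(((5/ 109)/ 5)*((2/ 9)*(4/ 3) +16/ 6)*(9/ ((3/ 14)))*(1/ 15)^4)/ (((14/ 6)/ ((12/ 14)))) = 64/ 7725375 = 0.00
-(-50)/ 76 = 25/ 38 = 0.66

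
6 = 6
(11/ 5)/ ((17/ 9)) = 99/ 85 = 1.16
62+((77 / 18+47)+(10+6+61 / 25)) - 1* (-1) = 59723 / 450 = 132.72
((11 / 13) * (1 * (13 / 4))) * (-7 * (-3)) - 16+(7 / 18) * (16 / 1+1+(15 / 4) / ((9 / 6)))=148 / 3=49.33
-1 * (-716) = 716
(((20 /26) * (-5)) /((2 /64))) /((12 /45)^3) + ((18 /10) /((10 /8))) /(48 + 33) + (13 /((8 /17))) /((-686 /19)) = -104198246699 /16052400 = -6491.13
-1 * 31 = -31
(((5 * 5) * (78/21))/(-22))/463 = -325/35651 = -0.01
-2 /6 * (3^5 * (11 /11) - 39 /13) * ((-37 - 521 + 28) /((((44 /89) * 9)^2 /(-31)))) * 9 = -650710150 /1089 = -597529.98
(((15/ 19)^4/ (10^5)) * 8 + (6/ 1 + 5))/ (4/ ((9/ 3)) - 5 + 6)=86012103/ 18244940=4.71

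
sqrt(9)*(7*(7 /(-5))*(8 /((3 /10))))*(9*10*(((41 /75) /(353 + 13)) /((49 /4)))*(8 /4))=-17.21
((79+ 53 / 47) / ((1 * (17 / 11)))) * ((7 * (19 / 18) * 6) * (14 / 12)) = 2681.66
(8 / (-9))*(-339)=904 / 3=301.33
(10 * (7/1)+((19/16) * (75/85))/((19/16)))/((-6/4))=-2410/51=-47.25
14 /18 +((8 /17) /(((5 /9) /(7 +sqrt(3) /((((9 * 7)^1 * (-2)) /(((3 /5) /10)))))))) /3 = 2107 /765-2 * sqrt(3) /14875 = 2.75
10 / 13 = 0.77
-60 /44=-15 /11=-1.36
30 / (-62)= -15 / 31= -0.48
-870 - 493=-1363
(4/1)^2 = 16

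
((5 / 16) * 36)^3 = 1423.83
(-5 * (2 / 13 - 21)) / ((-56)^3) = -1355 / 2283008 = -0.00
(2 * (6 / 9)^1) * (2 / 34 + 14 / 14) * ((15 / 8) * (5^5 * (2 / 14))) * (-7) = -140625 / 17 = -8272.06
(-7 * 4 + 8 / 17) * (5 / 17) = -2340 / 289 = -8.10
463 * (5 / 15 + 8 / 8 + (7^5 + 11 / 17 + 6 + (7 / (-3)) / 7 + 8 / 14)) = 926468093 / 119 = 7785446.16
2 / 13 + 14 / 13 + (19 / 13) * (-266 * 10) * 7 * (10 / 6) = -1768852 / 39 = -45355.18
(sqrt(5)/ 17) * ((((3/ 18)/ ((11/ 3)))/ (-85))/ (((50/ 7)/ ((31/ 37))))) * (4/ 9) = -217 * sqrt(5)/ 132325875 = -0.00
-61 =-61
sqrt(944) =4 * sqrt(59) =30.72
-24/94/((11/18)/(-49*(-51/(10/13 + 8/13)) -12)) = -749.04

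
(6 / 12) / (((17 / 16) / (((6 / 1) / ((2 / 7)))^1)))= 168 / 17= 9.88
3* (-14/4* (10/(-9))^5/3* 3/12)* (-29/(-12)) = 634375/177147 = 3.58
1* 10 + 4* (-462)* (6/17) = -642.24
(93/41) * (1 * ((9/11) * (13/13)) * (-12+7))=-4185/451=-9.28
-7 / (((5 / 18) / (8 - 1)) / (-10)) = 1764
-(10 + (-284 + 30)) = 244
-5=-5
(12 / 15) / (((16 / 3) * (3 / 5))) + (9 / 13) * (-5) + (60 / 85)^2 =-40775 / 15028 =-2.71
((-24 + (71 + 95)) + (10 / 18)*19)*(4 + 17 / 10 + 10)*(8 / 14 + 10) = 7975757 / 315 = 25319.86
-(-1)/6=1/6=0.17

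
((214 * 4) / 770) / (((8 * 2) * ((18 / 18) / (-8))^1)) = -214 / 385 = -0.56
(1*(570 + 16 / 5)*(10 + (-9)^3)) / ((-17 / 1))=2060654 / 85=24242.99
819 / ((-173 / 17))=-13923 / 173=-80.48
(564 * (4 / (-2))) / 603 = -376 / 201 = -1.87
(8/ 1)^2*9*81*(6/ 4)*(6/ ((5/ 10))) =839808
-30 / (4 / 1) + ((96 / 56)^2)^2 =5457 / 4802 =1.14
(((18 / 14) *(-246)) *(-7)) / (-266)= -1107 / 133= -8.32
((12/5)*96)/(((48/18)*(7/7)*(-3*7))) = -144/35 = -4.11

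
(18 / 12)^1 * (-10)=-15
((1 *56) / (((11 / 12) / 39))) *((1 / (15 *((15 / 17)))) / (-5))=-49504 / 1375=-36.00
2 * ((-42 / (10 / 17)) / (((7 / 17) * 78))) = -289 / 65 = -4.45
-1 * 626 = -626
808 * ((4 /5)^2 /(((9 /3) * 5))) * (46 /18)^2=6838912 /30375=225.15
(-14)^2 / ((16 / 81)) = 3969 / 4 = 992.25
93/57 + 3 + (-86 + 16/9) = -13610/171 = -79.59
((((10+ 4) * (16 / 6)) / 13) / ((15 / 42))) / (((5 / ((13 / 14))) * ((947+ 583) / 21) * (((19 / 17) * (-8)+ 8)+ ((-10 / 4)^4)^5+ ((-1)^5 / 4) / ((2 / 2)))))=411041792 / 1823902106239081125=0.00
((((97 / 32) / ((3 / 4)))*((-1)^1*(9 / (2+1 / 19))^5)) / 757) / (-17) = 19454709843 / 38225356936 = 0.51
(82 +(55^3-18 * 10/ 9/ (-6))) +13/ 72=11985157/ 72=166460.51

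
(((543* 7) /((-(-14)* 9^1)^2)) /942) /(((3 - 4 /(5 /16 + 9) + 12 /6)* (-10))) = -26969 /4849755120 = -0.00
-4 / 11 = -0.36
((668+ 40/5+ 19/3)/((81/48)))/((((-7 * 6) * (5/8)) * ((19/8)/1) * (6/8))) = -8.65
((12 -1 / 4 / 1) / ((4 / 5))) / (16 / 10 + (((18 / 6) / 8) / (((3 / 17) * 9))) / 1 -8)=-10575 / 4438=-2.38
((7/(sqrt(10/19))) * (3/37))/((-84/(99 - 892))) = 793 * sqrt(190)/1480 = 7.39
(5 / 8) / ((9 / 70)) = 175 / 36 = 4.86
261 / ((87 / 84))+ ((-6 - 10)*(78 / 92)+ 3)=5553 / 23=241.43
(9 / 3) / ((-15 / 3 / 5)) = -3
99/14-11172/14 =-11073/14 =-790.93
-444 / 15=-148 / 5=-29.60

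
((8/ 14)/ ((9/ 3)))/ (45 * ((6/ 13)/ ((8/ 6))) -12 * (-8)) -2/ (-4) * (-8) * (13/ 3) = -1055860/ 60921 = -17.33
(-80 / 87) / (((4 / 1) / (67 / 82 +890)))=-243490 / 1189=-204.79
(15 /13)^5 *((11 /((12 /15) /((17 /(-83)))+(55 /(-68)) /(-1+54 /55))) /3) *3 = 105187500 /189730723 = 0.55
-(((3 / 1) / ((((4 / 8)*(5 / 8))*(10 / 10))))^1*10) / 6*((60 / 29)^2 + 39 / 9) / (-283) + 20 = 14627908 / 714009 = 20.49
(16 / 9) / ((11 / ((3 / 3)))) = 16 / 99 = 0.16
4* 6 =24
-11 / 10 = -1.10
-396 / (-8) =99 / 2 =49.50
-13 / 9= -1.44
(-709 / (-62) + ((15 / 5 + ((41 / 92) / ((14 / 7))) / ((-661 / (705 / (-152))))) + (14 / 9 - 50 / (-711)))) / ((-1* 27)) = -6545138425313 / 11001652652736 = -0.59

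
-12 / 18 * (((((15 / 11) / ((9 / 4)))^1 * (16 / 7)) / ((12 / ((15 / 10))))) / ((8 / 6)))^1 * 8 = -160 / 231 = -0.69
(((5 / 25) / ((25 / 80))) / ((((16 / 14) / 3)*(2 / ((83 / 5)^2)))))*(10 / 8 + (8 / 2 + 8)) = 7667457 / 2500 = 3066.98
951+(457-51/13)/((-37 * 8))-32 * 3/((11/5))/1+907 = 38366797/21164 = 1812.83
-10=-10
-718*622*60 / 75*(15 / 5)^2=-16077456 / 5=-3215491.20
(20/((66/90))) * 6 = 1800/11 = 163.64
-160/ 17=-9.41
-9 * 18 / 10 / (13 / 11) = -891 / 65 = -13.71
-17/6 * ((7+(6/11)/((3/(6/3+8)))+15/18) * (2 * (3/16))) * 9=-32487/352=-92.29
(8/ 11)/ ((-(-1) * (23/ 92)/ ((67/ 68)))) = 2.87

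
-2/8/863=-1/3452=-0.00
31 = 31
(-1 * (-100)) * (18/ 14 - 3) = -1200/ 7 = -171.43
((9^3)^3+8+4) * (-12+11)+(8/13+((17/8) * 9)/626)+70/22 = -277448864526921/716144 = -387420497.17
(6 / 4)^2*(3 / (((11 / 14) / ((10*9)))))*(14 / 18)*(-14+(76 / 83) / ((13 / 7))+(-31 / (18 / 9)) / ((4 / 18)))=-50067.70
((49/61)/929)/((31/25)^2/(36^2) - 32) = -39690000/1468806021091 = -0.00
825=825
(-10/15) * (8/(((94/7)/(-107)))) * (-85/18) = -254660/1269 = -200.68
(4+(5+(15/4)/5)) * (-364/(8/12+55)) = -10647/167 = -63.75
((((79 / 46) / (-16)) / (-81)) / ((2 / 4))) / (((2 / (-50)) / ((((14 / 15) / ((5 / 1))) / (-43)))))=553 / 1922616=0.00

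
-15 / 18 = -5 / 6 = -0.83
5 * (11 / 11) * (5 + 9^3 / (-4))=-3545 / 4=-886.25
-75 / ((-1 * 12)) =25 / 4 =6.25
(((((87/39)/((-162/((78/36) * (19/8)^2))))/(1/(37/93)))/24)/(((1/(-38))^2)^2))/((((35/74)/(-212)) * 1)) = 98991731643793/37966320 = 2607356.51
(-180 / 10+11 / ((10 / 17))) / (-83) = -7 / 830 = -0.01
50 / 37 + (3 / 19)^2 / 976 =17617133 / 13036432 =1.35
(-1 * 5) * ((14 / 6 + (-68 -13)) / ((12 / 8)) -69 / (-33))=24925 / 99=251.77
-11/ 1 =-11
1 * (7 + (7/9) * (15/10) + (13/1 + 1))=133/6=22.17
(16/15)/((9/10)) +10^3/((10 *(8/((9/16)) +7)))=30412/5157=5.90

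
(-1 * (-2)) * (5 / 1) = 10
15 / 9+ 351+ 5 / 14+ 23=15793 / 42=376.02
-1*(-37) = 37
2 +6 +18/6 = 11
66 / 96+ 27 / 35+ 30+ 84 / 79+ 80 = 4977983 / 44240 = 112.52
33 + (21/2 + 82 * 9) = 1563/2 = 781.50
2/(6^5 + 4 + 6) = 0.00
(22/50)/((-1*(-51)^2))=-11/65025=-0.00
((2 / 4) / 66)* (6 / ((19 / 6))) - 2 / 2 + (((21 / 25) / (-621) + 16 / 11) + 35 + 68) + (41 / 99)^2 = 103.64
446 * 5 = 2230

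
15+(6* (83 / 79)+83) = 8240 / 79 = 104.30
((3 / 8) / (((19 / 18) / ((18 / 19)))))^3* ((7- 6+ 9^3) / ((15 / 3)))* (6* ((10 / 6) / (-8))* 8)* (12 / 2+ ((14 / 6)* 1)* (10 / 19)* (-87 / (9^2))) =-232900475310 / 893871739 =-260.55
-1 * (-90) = 90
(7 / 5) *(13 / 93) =91 / 465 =0.20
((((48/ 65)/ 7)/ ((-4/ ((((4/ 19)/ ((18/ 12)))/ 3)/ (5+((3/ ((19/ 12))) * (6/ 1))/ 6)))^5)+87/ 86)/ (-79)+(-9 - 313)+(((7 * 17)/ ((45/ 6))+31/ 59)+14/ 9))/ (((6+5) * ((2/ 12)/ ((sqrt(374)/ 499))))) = -42111758986203998651423389 * sqrt(374)/ 126700608887908733363921235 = -6.43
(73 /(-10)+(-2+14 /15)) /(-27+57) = -251 /900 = -0.28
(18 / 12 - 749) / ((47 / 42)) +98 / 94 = -31346 / 47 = -666.94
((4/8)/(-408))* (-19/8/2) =19/13056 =0.00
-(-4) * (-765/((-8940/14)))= 4.79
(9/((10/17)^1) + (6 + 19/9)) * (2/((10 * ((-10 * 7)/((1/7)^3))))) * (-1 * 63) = 43/3500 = 0.01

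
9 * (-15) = -135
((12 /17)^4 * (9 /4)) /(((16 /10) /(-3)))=-87480 /83521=-1.05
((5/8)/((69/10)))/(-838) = -25/231288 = -0.00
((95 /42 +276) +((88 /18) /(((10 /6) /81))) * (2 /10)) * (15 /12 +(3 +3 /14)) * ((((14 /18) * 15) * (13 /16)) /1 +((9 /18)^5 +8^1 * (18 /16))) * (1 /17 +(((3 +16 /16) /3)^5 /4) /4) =4045309411385 /466373376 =8673.97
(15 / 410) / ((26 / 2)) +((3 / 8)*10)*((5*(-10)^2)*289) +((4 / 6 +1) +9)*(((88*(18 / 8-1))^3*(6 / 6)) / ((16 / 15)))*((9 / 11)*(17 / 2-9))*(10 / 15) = -3291941247 / 1066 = -3088125.00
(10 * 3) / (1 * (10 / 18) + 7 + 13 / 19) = 3.64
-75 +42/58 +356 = 8170/29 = 281.72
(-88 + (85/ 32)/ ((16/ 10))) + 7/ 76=-419509/ 4864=-86.25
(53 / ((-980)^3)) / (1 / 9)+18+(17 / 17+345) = 342593887523 / 941192000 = 364.00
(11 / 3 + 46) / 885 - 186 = -493681 / 2655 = -185.94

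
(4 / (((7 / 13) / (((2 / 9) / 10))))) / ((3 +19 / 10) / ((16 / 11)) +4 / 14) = 1664 / 36837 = 0.05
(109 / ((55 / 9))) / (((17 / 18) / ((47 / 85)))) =829926 / 79475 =10.44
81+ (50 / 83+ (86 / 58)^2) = 5849560 / 69803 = 83.80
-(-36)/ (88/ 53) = 477/ 22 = 21.68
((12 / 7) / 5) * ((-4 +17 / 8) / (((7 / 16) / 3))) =-216 / 49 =-4.41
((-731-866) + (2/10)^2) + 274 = -1322.96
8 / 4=2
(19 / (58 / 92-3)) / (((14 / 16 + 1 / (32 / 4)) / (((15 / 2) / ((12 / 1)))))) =-2185 / 436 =-5.01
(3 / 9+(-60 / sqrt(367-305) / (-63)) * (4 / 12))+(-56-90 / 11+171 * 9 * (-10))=-509977 / 33+10 * sqrt(62) / 1953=-15453.81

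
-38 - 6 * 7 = -80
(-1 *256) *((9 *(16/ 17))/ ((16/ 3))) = -6912/ 17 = -406.59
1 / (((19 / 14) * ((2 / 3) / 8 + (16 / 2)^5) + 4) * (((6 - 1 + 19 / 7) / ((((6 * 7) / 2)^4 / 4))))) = 1058841 / 7471795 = 0.14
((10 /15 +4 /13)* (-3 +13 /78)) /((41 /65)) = -4.38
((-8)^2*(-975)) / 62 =-31200 / 31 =-1006.45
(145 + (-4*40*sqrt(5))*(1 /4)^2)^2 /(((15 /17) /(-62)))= -1512490 + 611320*sqrt(5) /3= -1056838.97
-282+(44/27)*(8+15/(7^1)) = -50174/189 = -265.47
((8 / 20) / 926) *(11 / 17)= 11 / 39355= 0.00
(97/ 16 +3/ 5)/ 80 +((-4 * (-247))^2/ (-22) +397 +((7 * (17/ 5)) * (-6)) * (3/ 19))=-58848575963/ 1337600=-43995.65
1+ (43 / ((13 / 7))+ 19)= 561 / 13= 43.15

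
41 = 41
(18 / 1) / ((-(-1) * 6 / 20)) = 60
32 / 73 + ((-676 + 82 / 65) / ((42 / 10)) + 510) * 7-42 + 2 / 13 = 2404.03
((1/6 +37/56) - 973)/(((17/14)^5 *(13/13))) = -1568573300/4259571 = -368.25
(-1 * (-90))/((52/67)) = 115.96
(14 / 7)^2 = 4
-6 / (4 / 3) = -9 / 2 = -4.50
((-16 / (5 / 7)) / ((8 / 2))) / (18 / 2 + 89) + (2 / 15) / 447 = -2668 / 46935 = -0.06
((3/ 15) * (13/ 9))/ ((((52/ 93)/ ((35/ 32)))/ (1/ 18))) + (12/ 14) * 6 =250351/ 48384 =5.17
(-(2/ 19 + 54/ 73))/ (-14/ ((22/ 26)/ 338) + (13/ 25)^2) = 8057500/ 53324104067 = 0.00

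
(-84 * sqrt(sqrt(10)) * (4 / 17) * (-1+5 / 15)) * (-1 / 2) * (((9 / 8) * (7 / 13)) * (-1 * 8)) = 7056 * 10^(1 / 4) / 221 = 56.78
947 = 947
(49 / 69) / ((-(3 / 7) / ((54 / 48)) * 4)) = -343 / 736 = -0.47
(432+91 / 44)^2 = 364771801 / 1936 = 188415.19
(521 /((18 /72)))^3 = 9050928704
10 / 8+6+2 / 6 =91 / 12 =7.58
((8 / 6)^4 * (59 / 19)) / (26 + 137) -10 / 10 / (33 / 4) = -0.06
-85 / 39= -2.18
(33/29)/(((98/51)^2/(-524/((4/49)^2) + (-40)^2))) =-26447808123/1114064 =-23739.94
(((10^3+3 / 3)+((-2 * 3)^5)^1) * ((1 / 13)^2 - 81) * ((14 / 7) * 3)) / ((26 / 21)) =5842380600 / 2197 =2659253.80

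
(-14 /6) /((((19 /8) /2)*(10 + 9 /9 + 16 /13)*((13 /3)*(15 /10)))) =-224 /9063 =-0.02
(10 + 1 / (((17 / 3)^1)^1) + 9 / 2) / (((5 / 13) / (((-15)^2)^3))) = 434652849.26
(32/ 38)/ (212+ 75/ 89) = 0.00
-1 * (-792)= 792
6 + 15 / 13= 93 / 13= 7.15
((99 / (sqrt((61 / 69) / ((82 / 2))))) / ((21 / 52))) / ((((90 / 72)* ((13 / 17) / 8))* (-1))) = -71808* sqrt(172569) / 2135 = -13971.93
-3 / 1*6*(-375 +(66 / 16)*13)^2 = -59490369 / 32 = -1859074.03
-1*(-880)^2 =-774400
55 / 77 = 5 / 7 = 0.71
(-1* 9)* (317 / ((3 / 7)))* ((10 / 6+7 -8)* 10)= -44380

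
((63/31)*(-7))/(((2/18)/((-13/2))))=51597/62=832.21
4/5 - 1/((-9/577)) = 2921/45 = 64.91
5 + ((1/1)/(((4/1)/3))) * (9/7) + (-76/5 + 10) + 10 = 1507/140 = 10.76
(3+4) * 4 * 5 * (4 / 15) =112 / 3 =37.33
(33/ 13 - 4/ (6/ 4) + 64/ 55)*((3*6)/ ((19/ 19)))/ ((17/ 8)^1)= 106608/ 12155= 8.77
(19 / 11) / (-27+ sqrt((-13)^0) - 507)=-19 / 5863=-0.00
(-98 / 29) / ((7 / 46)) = -644 / 29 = -22.21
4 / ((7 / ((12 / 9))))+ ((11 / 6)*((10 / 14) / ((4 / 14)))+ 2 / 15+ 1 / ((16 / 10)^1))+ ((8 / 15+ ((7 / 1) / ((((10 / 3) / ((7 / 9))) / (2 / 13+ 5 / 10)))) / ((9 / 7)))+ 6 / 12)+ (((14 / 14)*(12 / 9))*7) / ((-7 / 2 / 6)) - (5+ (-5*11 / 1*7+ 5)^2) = -14192912831 / 98280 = -144413.03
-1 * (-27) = 27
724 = 724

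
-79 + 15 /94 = -7411 /94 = -78.84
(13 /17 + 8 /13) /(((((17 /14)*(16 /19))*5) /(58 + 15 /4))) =154147 /9248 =16.67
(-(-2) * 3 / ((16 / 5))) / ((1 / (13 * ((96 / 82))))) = 28.54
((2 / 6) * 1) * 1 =1 / 3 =0.33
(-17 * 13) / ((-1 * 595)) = 13 / 35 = 0.37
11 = 11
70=70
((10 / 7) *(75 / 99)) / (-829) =-250 / 191499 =-0.00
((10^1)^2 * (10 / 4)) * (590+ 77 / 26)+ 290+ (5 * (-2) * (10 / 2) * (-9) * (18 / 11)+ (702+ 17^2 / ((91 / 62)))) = 11562755 / 77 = 150165.65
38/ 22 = 1.73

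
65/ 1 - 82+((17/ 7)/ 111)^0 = -16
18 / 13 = 1.38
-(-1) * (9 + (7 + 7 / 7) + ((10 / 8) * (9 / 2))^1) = 181 / 8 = 22.62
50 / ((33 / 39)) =59.09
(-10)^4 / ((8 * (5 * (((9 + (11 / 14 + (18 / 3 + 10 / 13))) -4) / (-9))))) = -81900 / 457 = -179.21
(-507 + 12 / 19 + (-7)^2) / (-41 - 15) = 4345 / 532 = 8.17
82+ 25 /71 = 5847 /71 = 82.35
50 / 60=5 / 6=0.83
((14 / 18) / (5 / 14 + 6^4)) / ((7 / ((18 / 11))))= 28 / 199639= 0.00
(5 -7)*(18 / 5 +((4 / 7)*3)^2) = -3204 / 245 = -13.08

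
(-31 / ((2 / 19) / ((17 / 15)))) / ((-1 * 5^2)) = 10013 / 750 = 13.35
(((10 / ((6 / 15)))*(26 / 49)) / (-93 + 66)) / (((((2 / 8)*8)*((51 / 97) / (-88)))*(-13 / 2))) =-426800 / 67473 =-6.33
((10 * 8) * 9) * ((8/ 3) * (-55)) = -105600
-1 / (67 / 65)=-65 / 67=-0.97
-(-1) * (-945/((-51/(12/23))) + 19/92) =15443/1564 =9.87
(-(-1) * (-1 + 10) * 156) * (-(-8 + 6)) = 2808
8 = 8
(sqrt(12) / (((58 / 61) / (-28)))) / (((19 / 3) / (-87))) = 15372 * sqrt(3) / 19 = 1401.32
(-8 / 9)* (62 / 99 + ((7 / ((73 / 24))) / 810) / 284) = -0.56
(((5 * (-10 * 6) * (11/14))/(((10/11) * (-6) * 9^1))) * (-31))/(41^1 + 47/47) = -18755/5292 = -3.54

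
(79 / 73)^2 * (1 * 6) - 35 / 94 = 3333409 / 500926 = 6.65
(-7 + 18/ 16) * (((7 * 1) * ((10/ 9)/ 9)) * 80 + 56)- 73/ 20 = -1196893/ 1620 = -738.82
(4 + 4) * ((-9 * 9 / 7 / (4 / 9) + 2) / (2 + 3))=-1346 / 35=-38.46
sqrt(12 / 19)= 2 * sqrt(57) / 19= 0.79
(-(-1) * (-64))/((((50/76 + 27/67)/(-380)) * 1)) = 61918720/2701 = 22924.37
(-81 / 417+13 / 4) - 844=-467565 / 556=-840.94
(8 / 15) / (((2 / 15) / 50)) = 200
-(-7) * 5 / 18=35 / 18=1.94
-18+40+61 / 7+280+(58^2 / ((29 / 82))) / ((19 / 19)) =68759 / 7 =9822.71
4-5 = -1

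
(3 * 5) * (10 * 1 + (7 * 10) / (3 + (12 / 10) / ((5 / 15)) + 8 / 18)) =94800 / 317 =299.05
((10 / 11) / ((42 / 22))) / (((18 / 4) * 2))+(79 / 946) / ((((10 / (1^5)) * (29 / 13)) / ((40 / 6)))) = 201871 / 2592513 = 0.08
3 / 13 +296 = 296.23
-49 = -49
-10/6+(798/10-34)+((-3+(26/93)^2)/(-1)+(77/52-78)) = -66257003/2248740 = -29.46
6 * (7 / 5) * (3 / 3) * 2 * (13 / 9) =24.27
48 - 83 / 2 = 13 / 2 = 6.50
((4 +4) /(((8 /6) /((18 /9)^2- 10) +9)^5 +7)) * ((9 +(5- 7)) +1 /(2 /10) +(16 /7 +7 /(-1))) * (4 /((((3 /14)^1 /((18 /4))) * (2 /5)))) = 361379880 /1538734871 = 0.23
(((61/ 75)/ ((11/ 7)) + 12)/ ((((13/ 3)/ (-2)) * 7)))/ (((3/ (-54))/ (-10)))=-743544/ 5005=-148.56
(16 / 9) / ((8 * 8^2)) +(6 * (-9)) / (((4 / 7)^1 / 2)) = -54431 / 288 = -189.00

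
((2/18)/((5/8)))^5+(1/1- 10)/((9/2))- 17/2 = -3875025089/369056250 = -10.50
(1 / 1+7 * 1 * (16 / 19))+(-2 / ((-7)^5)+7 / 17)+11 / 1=99380437 / 5428661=18.31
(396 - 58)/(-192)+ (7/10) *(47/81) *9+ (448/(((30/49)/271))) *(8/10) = 1142220109/7200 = 158641.68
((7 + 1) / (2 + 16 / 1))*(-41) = -18.22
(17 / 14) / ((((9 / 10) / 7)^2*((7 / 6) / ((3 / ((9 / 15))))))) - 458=-3866 / 27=-143.19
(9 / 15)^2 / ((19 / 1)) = 9 / 475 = 0.02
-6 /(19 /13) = -78 /19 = -4.11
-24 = -24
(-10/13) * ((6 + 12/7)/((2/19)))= -5130/91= -56.37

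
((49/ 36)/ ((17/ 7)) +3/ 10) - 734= -2243407/ 3060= -733.14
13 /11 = 1.18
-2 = -2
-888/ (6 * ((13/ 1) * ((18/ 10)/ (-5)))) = 3700/ 117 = 31.62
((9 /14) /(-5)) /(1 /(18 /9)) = -9 /35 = -0.26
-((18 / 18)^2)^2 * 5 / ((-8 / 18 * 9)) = 5 / 4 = 1.25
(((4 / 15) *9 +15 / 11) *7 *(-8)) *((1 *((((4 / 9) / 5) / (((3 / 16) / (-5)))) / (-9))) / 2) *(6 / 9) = -82432 / 4455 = -18.50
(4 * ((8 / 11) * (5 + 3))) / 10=128 / 55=2.33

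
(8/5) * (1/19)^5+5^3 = 1547561883/12380495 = 125.00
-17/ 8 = -2.12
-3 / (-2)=3 / 2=1.50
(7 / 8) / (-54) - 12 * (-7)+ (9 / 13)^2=6166481 / 73008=84.46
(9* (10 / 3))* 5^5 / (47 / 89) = 8343750 / 47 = 177526.60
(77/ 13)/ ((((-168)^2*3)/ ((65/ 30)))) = 11/ 72576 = 0.00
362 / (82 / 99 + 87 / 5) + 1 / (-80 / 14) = 7104439 / 360920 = 19.68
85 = 85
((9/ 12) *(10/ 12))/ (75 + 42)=5/ 936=0.01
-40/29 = -1.38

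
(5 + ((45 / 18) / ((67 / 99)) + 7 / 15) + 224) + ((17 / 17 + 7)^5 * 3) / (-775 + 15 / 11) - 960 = -1460616041 / 1710510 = -853.91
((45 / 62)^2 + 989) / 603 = 3803741 / 2317932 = 1.64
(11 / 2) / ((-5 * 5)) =-11 / 50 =-0.22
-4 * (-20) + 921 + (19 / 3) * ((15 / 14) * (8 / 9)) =63443 / 63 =1007.03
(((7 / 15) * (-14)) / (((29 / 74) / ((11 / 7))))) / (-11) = 1036 / 435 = 2.38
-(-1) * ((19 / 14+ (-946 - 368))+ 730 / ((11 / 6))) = -140827 / 154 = -914.46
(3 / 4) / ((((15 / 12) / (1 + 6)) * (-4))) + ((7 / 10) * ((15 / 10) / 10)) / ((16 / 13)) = -3087 / 3200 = -0.96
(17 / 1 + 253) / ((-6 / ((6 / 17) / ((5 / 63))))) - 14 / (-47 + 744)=-139496 / 697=-200.14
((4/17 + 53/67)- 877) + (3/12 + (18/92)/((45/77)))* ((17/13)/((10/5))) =-11927689993/13622440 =-875.59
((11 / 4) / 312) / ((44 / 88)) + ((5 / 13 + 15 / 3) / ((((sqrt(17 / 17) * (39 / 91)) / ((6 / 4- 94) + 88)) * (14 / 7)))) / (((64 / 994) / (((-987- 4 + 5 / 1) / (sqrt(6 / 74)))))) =11 / 624 + 60030145 * sqrt(111) / 416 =1520328.92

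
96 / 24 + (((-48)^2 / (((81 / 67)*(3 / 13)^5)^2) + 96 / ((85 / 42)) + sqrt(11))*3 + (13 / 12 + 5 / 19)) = 3*sqrt(11) + 1023424047893107997767 / 92693939220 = 11040894986.53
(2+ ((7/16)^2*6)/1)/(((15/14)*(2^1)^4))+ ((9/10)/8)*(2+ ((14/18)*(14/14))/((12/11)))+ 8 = 43463/5120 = 8.49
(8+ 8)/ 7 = 16/ 7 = 2.29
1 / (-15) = -1 / 15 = -0.07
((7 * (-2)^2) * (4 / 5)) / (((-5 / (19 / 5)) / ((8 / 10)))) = -8512 / 625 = -13.62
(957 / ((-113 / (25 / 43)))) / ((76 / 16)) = -1.04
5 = 5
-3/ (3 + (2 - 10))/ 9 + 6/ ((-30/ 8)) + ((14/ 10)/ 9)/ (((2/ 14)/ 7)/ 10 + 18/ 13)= -564887/ 397485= -1.42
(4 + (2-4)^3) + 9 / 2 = 1 / 2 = 0.50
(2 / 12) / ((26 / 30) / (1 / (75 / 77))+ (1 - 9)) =-77 / 3306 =-0.02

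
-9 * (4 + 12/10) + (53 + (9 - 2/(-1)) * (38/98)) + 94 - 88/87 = 2205118/21315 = 103.45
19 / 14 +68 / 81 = 2491 / 1134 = 2.20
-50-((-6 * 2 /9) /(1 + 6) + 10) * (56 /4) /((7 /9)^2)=-13574 /49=-277.02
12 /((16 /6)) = 9 /2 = 4.50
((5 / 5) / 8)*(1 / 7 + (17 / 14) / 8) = 33 / 896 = 0.04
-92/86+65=2749/43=63.93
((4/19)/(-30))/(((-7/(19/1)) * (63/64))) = 128/6615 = 0.02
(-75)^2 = 5625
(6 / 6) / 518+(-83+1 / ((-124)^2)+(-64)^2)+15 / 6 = 15991270899 / 3982384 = 4015.50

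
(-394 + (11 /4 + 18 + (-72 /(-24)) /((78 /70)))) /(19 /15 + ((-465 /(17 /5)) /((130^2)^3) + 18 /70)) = -25541367996690000 /105031363838047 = -243.18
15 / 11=1.36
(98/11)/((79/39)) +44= 42058/869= 48.40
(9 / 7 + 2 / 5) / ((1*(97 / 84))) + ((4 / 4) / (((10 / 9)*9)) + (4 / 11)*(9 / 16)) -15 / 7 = -0.38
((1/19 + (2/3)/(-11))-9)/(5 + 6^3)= -5648/138567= -0.04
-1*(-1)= 1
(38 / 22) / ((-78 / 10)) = -0.22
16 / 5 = 3.20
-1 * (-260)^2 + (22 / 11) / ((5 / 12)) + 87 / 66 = -67593.88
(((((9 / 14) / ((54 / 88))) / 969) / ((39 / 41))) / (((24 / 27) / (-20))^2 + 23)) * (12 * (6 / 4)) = 1217700 / 1369096547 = 0.00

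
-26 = -26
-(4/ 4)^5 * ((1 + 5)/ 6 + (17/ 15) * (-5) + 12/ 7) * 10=620/ 21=29.52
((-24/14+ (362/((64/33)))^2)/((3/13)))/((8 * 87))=1082140865/4988928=216.91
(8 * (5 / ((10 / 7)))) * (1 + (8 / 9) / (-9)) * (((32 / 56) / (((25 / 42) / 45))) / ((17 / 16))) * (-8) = -2093056 / 255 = -8208.06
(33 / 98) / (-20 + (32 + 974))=33 / 96628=0.00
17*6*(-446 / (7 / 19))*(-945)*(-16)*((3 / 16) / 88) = -87515235 / 22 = -3977965.23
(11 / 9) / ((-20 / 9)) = -11 / 20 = -0.55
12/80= 3/20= 0.15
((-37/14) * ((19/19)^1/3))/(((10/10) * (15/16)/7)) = -296/45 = -6.58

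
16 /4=4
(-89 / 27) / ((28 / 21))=-89 / 36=-2.47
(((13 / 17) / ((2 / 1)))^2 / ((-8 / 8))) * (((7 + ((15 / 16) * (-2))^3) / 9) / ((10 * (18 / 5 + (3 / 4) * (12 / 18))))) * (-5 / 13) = 13585 / 218400768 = 0.00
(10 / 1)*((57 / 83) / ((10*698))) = 0.00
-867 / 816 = -17 / 16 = -1.06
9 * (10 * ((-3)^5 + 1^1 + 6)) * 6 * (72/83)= -9175680/83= -110550.36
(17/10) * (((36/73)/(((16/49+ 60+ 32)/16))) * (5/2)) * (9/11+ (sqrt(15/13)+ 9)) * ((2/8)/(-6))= -44982/302731 - 833 * sqrt(195)/715546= -0.16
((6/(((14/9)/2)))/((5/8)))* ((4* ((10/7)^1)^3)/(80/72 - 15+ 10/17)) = -10575360/977207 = -10.82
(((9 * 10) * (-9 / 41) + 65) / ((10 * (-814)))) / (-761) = 371 / 50795228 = 0.00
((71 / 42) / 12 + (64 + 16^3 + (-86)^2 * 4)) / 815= 17007047 / 410760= 41.40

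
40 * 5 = 200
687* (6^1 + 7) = 8931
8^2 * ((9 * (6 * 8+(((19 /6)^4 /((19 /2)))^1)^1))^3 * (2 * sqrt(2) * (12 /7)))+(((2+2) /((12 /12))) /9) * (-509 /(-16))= 509 /36+54711872015347 * sqrt(2) /1701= 45487519959.42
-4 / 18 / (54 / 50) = -0.21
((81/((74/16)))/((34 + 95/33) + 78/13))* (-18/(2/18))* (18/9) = -6928416/52355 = -132.34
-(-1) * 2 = 2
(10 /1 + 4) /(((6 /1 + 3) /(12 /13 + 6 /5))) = 644 /195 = 3.30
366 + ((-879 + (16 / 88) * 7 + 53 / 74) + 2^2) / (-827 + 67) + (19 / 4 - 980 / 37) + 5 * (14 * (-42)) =-1605115789 / 618640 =-2594.59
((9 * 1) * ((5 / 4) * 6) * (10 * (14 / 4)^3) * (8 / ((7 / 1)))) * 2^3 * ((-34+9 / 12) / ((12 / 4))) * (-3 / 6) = 1466325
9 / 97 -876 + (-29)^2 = -3386 / 97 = -34.91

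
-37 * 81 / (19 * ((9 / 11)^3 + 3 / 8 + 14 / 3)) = -95736168 / 3392393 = -28.22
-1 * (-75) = 75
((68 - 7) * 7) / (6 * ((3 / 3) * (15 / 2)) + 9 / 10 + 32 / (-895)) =764330 / 82097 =9.31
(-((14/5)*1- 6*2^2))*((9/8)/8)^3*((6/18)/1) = 12879/655360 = 0.02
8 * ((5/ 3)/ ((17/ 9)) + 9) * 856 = 1150464/ 17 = 67674.35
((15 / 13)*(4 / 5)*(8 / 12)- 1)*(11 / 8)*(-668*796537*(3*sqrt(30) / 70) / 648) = 209034067*sqrt(30) / 11232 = 101934.36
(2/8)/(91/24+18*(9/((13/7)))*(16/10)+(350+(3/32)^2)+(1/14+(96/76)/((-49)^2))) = 2277300480/4494859545121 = 0.00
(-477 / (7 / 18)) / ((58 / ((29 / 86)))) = -4293 / 602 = -7.13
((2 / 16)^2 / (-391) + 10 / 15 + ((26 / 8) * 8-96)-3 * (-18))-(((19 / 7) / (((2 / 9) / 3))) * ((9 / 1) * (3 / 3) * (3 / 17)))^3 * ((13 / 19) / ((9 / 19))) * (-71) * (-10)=-1504325059139615029 / 7441662144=-202149066.97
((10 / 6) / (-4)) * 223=-1115 / 12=-92.92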